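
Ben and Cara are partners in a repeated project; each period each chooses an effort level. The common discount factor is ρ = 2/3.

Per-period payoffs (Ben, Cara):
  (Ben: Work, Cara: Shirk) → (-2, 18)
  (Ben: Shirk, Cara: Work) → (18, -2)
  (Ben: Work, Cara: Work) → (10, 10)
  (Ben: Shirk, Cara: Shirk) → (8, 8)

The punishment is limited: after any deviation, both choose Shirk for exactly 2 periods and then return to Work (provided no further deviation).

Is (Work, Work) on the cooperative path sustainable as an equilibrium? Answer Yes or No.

Comparing payoff streams over the 3 periods until play realigns: cooperate → 10(1+ρ+…+ρ^2); deviate → 18 + 8(ρ+…+ρ^2).
Cooperation is sustained iff (10−8)(ρ+…+ρ^2) ≥ 18−10.
ρ+…+ρ^2 = 2/3·(1−(2/3)^2)/(1−2/3) = 1.1111, and (18−10)/(10−8) = 4.0000.
1.1111 < 4.0000, so cooperation is not sustainable.

No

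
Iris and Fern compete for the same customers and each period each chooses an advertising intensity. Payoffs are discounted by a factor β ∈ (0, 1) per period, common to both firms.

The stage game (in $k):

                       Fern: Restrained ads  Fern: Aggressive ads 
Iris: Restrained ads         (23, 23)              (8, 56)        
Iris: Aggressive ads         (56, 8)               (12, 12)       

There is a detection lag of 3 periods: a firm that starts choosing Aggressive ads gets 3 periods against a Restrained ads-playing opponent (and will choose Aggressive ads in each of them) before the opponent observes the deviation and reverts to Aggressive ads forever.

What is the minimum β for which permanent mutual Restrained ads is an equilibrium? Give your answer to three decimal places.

0.909

Deviating for the 3 undetected periods gains 56−23 = 33 per period over cooperation, then loses 23−12 = 11 per period forever once punishment starts.
Gain: 33(1 + β + … + β^2); loss: 11·β^3/(1−β).
No profitable deviation ⇔ 33(1−β^3) ≤ 11·β^3, i.e. β^3 ≥ 33/(33+11) = 3/4.
Hence β ≥ (3/4)^(1/3) ≈ 0.909.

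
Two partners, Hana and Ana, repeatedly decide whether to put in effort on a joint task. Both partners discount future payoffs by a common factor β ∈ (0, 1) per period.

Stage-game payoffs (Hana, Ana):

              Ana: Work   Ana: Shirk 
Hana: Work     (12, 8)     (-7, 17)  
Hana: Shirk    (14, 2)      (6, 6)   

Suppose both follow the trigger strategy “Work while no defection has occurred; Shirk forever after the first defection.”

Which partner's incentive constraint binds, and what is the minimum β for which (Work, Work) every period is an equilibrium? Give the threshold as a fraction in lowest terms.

Ana; β ≥ 9/11

Hana's threshold: (14−12)/(14−6) = 1/4.
Ana's threshold: (17−8)/(17−6) = 9/11.
1/4 < 9/11, so Ana binds and β* = 9/11.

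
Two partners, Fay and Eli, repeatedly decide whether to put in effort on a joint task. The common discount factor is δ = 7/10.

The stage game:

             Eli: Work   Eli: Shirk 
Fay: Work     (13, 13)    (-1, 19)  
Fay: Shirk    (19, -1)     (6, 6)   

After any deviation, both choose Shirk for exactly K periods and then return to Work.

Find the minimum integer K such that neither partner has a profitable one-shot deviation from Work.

2

IC: δ(1−δ^K)/(1−δ) ≥ (19−13)/(13−6) = 6/7.
With δ = 7/10: need 1 − δ^K ≥ 6/7·(1−7/10)/(7/10), i.e. δ^K ≤ 0.6327.
Since (7/10)^1 = 0.7000 and (7/10)^2 = 0.4900, the smallest such K is 2.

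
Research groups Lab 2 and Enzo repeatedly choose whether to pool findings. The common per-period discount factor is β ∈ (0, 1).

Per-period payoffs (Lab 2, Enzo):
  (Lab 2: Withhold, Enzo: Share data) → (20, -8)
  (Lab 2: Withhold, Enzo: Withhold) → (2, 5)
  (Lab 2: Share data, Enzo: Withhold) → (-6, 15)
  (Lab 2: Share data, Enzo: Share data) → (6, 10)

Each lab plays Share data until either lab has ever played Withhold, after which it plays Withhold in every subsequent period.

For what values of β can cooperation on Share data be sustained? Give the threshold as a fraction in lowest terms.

7/9

Lab 2: cooperation gives 6 each period; deviation gives 20 once then 2 forever.
  6/(1−β) ≥ 20 + 2β/(1−β) ⇒ β ≥ 14/18 = 7/9.
Enzo: cooperation gives 10 each period; deviation gives 15 once then 5 forever.
  β ≥ 5/10 = 1/2.
Both must hold, so the binding constraint is Lab 2's: β ≥ 7/9.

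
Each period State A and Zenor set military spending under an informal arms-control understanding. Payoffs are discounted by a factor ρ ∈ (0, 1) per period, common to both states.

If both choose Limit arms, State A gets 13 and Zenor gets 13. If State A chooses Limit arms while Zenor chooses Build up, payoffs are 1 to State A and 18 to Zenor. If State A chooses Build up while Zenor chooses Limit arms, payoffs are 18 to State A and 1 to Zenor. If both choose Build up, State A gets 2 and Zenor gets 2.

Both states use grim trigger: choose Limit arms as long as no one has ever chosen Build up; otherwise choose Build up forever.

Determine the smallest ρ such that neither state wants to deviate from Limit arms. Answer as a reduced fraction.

13/(1−ρ) ≥ 18 + 2ρ/(1−ρ)
13 ≥ 18 − 16ρ
ρ ≥ 5/16.

5/16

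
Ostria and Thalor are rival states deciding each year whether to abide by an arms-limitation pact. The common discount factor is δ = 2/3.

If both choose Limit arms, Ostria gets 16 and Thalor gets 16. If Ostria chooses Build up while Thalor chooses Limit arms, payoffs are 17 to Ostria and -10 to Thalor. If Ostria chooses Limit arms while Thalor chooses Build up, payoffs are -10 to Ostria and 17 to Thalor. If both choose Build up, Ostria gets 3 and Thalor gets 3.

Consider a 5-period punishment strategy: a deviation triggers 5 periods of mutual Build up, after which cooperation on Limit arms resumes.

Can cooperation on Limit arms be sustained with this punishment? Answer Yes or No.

Yes

A one-shot deviation gives 17 now, then 3 for 5 periods, then back to 16.
Gain from deviating: (17−16) today; loss: (16−3) in each of the next 5 periods.
No-deviation condition: (16−3)(δ+…+δ^5) ≥ 17−16, i.e. δ+…+δ^5 ≥ 1/13.
At δ = 2/3: δ+…+δ^5 = 1.7366 ≥ 0.0769.
So cooperation is sustainable.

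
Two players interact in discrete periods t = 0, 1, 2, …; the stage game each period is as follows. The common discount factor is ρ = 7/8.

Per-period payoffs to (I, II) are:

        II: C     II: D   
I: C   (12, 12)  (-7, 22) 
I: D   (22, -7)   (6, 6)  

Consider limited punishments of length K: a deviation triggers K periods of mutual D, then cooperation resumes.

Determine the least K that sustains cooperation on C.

3

IC: ρ(1−ρ^K)/(1−ρ) ≥ (22−12)/(12−6) = 5/3.
With ρ = 7/8: need 1 − ρ^K ≥ 5/3·(1−7/8)/(7/8), i.e. ρ^K ≤ 0.7619.
Since (7/8)^2 = 0.7656 and (7/8)^3 = 0.6699, the smallest such K is 3.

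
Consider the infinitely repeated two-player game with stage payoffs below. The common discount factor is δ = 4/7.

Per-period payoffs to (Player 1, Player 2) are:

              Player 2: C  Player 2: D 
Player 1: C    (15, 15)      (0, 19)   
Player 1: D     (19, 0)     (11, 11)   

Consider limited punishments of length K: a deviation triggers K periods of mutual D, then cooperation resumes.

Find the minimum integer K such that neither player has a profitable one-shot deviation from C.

3

IC: δ(1−δ^K)/(1−δ) ≥ (19−15)/(15−11) = 1.
With δ = 4/7: need 1 − δ^K ≥ 1·(1−4/7)/(4/7), i.e. δ^K ≤ 0.2500.
Since (4/7)^2 = 0.3265 and (4/7)^3 = 0.1866, the smallest such K is 3.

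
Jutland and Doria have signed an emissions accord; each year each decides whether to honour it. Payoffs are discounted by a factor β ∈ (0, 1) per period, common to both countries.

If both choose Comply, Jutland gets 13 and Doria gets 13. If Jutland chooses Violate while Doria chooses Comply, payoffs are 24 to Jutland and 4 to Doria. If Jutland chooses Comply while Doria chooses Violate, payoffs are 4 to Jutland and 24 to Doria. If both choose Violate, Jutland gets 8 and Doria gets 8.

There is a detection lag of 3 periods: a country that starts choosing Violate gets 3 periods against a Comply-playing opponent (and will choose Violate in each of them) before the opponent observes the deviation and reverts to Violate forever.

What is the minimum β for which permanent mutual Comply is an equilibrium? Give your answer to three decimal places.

0.883

The best deviation is to choose Violate for all 3 undetected periods, earning 24 each, then 8 forever once detected.
Deviation value: 24(1−β^3)/(1−β) + 8β^3/(1−β); cooperation value: 13/(1−β).
IC: 13 ≥ 24(1−β^3) + 8β^3 = 24 − 16β^3.
So β^3 ≥ 11/16, giving β ≥ (11/16)^(1/3) ≈ 0.883.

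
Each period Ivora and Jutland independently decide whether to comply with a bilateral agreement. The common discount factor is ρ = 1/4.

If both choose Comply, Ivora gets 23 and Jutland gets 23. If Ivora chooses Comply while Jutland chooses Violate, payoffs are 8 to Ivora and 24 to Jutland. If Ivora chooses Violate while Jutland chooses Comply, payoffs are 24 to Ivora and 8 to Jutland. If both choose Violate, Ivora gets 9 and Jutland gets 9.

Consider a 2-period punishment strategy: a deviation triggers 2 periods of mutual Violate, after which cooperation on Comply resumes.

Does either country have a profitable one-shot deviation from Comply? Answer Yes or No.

No

Comparing payoff streams over the 3 periods until play realigns: cooperate → 23(1+ρ+…+ρ^2); deviate → 24 + 9(ρ+…+ρ^2).
Cooperation is sustained iff (23−9)(ρ+…+ρ^2) ≥ 24−23.
ρ+…+ρ^2 = 1/4·(1−(1/4)^2)/(1−1/4) = 0.3125, and (24−23)/(23−9) = 0.0714.
0.3125 ≥ 0.0714, so cooperation is sustainable.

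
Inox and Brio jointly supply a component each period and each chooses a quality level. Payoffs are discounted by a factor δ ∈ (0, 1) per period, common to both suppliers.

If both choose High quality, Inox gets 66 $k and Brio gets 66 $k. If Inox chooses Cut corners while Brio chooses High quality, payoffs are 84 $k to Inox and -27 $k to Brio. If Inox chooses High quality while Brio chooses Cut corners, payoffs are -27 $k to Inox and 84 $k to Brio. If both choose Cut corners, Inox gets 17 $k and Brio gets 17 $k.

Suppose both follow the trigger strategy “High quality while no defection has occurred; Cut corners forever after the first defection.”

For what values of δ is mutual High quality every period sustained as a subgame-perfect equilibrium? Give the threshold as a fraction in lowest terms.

18/67

Under grim trigger the critical discount factor is (T−C)/(T−P) with T = 84, C = 66, P = 17.
δ* = (84−66)/(84−17) = 18/67.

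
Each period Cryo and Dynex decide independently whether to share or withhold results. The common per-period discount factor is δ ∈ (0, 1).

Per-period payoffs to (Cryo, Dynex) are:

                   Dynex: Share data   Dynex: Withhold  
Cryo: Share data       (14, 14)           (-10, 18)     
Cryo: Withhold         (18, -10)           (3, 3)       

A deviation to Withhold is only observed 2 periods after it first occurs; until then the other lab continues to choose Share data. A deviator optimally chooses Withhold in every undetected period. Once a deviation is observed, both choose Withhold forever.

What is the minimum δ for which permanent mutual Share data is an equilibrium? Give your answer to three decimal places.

0.516

A deviator earns 18 for 2 periods, then 3 forever; cooperating earns 14 forever. Multiplying the IC by (1−δ):
14 ≥ 18(1−δ^2) + 3δ^2, so 15·δ^2 ≥ 4 and δ^2 ≥ 4/15.
δ ≥ (4/15)^(1/2) ≈ 0.516.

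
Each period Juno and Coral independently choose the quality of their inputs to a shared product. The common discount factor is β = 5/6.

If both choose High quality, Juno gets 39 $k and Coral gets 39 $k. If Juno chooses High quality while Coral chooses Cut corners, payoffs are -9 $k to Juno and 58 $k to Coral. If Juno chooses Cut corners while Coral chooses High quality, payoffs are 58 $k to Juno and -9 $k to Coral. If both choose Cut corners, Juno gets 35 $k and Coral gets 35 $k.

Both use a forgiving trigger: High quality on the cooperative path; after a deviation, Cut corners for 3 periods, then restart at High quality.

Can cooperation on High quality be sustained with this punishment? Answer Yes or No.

No

IC: β+…+β^3 ≥ (58−39)/(39−35) = 19/4.
At β = 5/6: partial sum = 2.1065 < 4.7500. Cooperation not sustainable.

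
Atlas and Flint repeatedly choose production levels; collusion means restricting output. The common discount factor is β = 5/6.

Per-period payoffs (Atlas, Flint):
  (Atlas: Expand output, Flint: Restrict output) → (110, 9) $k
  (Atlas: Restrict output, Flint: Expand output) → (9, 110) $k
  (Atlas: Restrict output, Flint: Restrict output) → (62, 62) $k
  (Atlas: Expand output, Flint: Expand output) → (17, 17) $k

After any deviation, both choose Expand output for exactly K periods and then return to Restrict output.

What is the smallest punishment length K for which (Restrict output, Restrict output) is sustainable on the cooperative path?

IC: β(1−β^K)/(1−β) ≥ (110−62)/(62−17) = 16/15.
With β = 5/6: need 1 − β^K ≥ 16/15·(1−5/6)/(5/6), i.e. β^K ≤ 0.7867.
Since (5/6)^1 = 0.8333 and (5/6)^2 = 0.6944, the smallest such K is 2.

2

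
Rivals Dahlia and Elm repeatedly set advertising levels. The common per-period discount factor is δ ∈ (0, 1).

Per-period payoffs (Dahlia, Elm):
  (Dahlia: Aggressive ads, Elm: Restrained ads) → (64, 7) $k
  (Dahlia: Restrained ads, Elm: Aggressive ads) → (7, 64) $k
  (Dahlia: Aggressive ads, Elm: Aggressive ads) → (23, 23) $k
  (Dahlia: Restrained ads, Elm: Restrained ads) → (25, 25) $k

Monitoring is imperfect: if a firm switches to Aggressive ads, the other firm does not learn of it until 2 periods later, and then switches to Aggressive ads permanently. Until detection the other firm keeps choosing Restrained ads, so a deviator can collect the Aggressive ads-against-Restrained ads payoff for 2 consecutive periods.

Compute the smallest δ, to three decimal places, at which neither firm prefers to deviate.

0.975

The best deviation is to choose Aggressive ads for all 2 undetected periods, earning 64 each, then 23 forever once detected.
Deviation value: 64(1−δ^2)/(1−δ) + 23δ^2/(1−δ); cooperation value: 25/(1−δ).
IC: 25 ≥ 64(1−δ^2) + 23δ^2 = 64 − 41δ^2.
So δ^2 ≥ 39/41, giving δ ≥ (39/41)^(1/2) ≈ 0.975.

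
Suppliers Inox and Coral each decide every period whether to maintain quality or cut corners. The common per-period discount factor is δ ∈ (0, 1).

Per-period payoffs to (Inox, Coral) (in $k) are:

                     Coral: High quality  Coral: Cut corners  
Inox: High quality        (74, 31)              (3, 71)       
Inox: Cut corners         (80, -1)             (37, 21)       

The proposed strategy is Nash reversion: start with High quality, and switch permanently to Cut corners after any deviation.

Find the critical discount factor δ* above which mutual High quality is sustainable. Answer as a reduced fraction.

Inox's threshold: (80−74)/(80−37) = 6/43.
Coral's threshold: (71−31)/(71−21) = 4/5.
6/43 < 4/5, so Coral binds and δ* = 4/5.

4/5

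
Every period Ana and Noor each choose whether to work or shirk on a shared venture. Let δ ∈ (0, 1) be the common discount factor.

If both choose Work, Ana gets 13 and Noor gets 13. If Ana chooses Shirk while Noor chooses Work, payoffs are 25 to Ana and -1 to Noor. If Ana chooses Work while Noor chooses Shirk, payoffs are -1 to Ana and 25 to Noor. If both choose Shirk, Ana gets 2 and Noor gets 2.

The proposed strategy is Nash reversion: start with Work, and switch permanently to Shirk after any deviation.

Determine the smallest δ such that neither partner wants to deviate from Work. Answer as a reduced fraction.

12/23

One-period gain from deviating is 25 − 13 = 12. The loss is 13 − 2 = 11 in every subsequent period, with present value 11·δ/(1−δ).
Deviation is unprofitable when 11·δ/(1−δ) ≥ 12, i.e. δ/(1−δ) ≥ 12/11.
Equivalently δ ≥ 12/(12+11) = 12/23.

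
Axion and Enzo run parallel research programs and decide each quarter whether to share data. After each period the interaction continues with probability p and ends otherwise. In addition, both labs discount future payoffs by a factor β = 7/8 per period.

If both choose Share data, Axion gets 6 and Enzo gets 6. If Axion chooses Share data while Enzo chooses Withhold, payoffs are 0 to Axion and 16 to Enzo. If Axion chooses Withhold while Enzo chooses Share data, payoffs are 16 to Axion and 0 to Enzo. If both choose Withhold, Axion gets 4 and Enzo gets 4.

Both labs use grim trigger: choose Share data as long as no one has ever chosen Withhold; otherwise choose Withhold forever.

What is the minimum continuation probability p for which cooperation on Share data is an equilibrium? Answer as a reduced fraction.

With continuation probability p and discount β, the effective per-period discount factor is βp.
Grim-trigger IC: βp ≥ (16−6)/(16−4) = 5/6.
So p ≥ (5/6)/(7/8) = 20/21.

20/21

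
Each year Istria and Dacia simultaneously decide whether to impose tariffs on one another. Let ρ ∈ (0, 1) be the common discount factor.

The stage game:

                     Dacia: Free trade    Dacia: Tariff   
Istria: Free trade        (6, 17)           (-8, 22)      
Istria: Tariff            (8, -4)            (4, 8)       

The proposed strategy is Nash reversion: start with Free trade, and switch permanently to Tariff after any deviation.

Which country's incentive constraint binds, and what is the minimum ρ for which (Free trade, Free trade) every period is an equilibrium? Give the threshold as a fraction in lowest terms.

Istria; ρ ≥ 1/2

For Istria: deviation gain 8−6 = 2, per-period punishment loss 6−4 = 2. IC gives ρ ≥ 2/4 = 1/2.
For Dacia: gain 5, loss 9 per period, so ρ ≥ 5/14.
The tighter constraint is Istria's, so cooperation needs ρ ≥ 1/2.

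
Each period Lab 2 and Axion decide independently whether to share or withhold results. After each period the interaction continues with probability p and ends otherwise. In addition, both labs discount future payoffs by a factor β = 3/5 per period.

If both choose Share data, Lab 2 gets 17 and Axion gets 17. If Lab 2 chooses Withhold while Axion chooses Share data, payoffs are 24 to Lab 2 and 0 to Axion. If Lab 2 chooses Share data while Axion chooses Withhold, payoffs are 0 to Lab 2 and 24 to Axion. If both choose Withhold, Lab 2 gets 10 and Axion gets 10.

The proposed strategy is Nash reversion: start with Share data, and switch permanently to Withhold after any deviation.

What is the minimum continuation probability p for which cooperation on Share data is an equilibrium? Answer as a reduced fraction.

With continuation probability p and discount β, the effective per-period discount factor is βp.
Grim-trigger IC: βp ≥ (24−17)/(24−10) = 1/2.
So p ≥ (1/2)/(3/5) = 5/6.

5/6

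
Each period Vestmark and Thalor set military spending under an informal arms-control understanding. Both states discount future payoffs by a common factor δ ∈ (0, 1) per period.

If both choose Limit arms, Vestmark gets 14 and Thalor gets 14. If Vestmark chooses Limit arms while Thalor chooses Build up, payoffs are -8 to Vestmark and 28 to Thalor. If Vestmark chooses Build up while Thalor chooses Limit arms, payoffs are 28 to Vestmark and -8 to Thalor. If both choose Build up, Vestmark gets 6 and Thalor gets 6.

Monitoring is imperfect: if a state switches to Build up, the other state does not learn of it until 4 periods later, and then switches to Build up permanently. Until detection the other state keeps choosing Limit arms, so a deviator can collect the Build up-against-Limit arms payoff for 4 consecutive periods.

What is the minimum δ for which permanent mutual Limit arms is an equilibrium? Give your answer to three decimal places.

0.893

The best deviation is to choose Build up for all 4 undetected periods, earning 28 each, then 6 forever once detected.
Deviation value: 28(1−δ^4)/(1−δ) + 6δ^4/(1−δ); cooperation value: 14/(1−δ).
IC: 14 ≥ 28(1−δ^4) + 6δ^4 = 28 − 22δ^4.
So δ^4 ≥ 14/22 = 7/11, giving δ ≥ (7/11)^(1/4) ≈ 0.893.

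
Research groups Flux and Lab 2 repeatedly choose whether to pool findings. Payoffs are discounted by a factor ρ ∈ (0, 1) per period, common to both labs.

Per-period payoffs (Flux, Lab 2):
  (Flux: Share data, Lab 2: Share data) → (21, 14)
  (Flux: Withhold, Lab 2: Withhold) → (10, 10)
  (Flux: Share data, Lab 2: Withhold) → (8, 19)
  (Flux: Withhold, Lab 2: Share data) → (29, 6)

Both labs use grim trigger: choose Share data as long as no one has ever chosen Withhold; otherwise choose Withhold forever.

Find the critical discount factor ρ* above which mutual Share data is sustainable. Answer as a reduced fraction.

For Flux: deviation gain 29−21 = 8, per-period punishment loss 21−10 = 11. IC gives ρ ≥ 8/19.
For Lab 2: gain 5, loss 4 per period, so ρ ≥ 5/9.
The tighter constraint is Lab 2's, so cooperation needs ρ ≥ 5/9.

5/9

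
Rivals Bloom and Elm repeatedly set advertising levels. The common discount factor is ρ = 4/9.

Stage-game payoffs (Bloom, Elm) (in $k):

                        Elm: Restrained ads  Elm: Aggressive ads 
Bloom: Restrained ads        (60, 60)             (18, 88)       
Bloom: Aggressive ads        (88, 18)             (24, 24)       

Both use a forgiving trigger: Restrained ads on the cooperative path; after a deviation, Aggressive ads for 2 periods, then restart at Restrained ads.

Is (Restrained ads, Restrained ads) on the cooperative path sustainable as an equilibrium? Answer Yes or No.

IC: ρ+…+ρ^2 ≥ (88−60)/(60−24) = 7/9.
At ρ = 4/9: partial sum = 0.6420 < 0.7778. Cooperation not sustainable.

No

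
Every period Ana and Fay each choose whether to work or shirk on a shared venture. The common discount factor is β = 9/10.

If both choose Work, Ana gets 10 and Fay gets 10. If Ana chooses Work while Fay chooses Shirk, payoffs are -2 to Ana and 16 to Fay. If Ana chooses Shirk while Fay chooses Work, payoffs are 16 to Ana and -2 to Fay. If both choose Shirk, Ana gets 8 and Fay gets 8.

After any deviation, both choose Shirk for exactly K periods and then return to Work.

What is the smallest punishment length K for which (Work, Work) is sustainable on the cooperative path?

Need Σ_{k=1}^{K} β^k ≥ (16−10)/(10−8) = 3.0000 at β = 9/10.
At K = 3 the sum is 2.4390 < 3.0000; at K = 4 it is 3.0951 ≥ 3.0000.
So the minimum punishment length is K = 4.

4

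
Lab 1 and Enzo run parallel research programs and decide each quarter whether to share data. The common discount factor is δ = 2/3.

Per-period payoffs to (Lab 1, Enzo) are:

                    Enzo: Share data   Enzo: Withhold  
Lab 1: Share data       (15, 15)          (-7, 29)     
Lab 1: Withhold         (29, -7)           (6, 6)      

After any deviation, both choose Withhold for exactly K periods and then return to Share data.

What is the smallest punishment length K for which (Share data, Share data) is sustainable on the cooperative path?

Need Σ_{k=1}^{K} δ^k ≥ (29−15)/(15−6) = 1.5556 at δ = 2/3.
At K = 3 the sum is 1.4074 < 1.5556; at K = 4 it is 1.6049 ≥ 1.5556.
So the minimum punishment length is K = 4.

4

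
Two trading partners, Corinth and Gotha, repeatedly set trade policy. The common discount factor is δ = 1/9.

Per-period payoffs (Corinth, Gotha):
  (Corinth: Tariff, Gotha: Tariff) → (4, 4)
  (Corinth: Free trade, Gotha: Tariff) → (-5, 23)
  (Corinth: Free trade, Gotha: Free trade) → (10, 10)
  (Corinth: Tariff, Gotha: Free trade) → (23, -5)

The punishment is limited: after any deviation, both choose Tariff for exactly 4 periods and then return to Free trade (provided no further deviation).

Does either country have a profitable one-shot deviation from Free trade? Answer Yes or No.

Yes

Comparing payoff streams over the 5 periods until play realigns: cooperate → 10(1+δ+…+δ^4); deviate → 23 + 4(δ+…+δ^4).
Cooperation is sustained iff (10−4)(δ+…+δ^4) ≥ 23−10.
δ+…+δ^4 = 1/9·(1−(1/9)^4)/(1−1/9) = 0.1250, and (23−10)/(10−4) = 2.1667.
0.1250 < 2.1667, so cooperation is not sustainable.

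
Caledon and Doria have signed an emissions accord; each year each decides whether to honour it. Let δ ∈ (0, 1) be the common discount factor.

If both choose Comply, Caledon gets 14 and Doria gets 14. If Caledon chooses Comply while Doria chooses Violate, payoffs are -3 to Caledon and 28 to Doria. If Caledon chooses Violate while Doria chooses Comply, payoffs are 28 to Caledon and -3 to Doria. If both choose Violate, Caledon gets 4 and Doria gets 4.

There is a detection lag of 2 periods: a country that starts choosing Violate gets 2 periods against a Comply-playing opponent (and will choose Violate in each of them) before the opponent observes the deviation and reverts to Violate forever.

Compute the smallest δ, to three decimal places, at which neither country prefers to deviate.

Deviating for the 2 undetected periods gains 28−14 = 14 per period over cooperation, then loses 14−4 = 10 per period forever once punishment starts.
Gain: 14(1 + δ + … + δ^1); loss: 10·δ^2/(1−δ).
No profitable deviation ⇔ 14(1−δ^2) ≤ 10·δ^2, i.e. δ^2 ≥ 14/(14+10) = 7/12.
Hence δ ≥ (7/12)^(1/2) ≈ 0.764.

0.764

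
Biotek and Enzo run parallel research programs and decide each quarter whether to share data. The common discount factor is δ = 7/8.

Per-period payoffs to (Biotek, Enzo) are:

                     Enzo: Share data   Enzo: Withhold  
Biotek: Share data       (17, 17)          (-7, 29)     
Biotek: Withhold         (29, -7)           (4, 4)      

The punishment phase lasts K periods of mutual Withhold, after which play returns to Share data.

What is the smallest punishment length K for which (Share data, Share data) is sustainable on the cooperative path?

No profitable deviation requires (17−4)(δ+…+δ^K) ≥ 29−17, i.e. δ+…+δ^K ≥ 12/13 ≈ 0.9231.
With δ = 7/8, the partial sums are K=1: 0.8750, K=2: 1.6406.
K = 2 is the first length at which the sum reaches 0.9231.

2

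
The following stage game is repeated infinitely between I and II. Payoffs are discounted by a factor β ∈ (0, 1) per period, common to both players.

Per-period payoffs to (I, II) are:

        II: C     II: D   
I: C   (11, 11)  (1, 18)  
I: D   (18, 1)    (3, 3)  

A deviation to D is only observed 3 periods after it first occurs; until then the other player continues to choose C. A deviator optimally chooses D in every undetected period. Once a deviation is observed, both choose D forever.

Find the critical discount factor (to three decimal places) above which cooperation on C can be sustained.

0.776

The best deviation is to choose D for all 3 undetected periods, earning 18 each, then 3 forever once detected.
Deviation value: 18(1−β^3)/(1−β) + 3β^3/(1−β); cooperation value: 11/(1−β).
IC: 11 ≥ 18(1−β^3) + 3β^3 = 18 − 15β^3.
So β^3 ≥ 7/15, giving β ≥ (7/15)^(1/3) ≈ 0.776.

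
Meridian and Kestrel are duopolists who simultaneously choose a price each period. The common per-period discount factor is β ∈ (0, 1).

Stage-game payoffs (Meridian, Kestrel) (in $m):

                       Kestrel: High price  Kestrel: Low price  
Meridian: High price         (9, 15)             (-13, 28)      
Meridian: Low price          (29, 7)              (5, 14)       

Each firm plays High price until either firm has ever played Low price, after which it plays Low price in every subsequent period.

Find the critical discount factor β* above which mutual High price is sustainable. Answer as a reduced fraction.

13/14

Meridian: cooperation gives 9 each period; deviation gives 29 once then 5 forever.
  9/(1−β) ≥ 29 + 5β/(1−β) ⇒ β ≥ 20/24 = 5/6.
Kestrel: cooperation gives 15 each period; deviation gives 28 once then 14 forever.
  β ≥ 13/14.
Both must hold, so the binding constraint is Kestrel's: β ≥ 13/14.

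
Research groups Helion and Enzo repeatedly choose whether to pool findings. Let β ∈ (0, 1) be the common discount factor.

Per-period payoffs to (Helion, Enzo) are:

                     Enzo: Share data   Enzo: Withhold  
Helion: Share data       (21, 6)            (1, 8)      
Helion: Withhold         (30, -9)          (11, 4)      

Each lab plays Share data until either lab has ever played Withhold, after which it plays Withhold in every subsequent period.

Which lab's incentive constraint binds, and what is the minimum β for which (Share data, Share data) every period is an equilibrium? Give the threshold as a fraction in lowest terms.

Enzo; β ≥ 1/2

Helion: cooperation gives 21 each period; deviation gives 30 once then 11 forever.
  21/(1−β) ≥ 30 + 11β/(1−β) ⇒ β ≥ 9/19.
Enzo: cooperation gives 6 each period; deviation gives 8 once then 4 forever.
  β ≥ 2/4 = 1/2.
Both must hold, so the binding constraint is Enzo's: β ≥ 1/2.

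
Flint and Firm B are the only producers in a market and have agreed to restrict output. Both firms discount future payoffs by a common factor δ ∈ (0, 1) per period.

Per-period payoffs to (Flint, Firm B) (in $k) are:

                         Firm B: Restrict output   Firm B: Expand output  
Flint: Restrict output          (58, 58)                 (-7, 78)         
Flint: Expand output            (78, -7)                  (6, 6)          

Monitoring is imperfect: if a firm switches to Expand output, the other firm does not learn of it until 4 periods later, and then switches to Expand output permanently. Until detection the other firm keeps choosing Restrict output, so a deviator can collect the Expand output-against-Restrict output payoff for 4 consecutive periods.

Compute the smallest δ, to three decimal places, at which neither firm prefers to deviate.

Deviating for the 4 undetected periods gains 78−58 = 20 per period over cooperation, then loses 58−6 = 52 per period forever once punishment starts.
Gain: 20(1 + δ + … + δ^3); loss: 52·δ^4/(1−δ).
No profitable deviation ⇔ 20(1−δ^4) ≤ 52·δ^4, i.e. δ^4 ≥ 20/(20+52) = 5/18.
Hence δ ≥ (5/18)^(1/4) ≈ 0.726.

0.726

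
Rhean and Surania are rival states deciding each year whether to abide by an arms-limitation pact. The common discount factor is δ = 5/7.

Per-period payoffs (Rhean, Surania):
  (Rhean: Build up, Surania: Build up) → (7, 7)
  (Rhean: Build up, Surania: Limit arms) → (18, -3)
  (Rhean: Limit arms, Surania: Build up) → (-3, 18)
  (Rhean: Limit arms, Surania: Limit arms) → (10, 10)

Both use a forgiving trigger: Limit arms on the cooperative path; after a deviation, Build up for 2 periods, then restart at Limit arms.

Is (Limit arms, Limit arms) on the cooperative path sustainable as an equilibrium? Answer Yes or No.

Comparing payoff streams over the 3 periods until play realigns: cooperate → 10(1+δ+…+δ^2); deviate → 18 + 7(δ+…+δ^2).
Cooperation is sustained iff (10−7)(δ+…+δ^2) ≥ 18−10.
δ+…+δ^2 = 5/7·(1−(5/7)^2)/(1−5/7) = 1.2245, and (18−10)/(10−7) = 2.6667.
1.2245 < 2.6667, so cooperation is not sustainable.

No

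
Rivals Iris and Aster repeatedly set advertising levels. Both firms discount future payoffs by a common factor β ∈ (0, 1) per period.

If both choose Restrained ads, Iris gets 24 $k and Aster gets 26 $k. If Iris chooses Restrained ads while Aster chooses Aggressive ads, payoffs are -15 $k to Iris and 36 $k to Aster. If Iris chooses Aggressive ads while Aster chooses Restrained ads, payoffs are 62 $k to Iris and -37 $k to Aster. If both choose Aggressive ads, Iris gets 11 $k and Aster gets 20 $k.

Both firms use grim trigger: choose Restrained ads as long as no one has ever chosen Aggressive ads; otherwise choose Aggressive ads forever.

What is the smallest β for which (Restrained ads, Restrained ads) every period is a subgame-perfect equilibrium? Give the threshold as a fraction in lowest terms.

For Iris: deviation gain 62−24 = 38, per-period punishment loss 24−11 = 13. IC gives β ≥ 38/51.
For Aster: gain 10, loss 6 per period, so β ≥ 10/16 = 5/8.
The tighter constraint is Iris's, so cooperation needs β ≥ 38/51.

38/51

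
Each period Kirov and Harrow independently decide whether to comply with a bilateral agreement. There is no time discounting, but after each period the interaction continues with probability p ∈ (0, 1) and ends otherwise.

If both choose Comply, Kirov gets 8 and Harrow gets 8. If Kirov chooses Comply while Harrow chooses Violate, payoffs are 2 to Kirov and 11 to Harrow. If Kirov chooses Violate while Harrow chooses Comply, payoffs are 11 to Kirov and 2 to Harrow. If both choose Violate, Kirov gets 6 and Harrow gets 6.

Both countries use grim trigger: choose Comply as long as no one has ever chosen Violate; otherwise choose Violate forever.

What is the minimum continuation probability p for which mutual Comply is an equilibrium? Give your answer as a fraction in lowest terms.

3/5

With no time discounting, the continuation probability p plays the role of the discount factor.
Grim-trigger IC: 8/(1−p) ≥ 11 + 6p/(1−p) ⇒ p ≥ (11−8)/(11−6) = 3/5.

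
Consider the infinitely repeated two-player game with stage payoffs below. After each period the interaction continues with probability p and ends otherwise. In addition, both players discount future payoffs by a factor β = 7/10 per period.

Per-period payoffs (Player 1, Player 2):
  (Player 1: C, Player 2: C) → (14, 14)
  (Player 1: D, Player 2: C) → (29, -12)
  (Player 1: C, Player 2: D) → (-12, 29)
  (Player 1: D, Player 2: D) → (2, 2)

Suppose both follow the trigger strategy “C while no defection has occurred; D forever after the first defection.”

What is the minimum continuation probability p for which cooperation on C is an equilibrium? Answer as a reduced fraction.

50/63

With continuation probability p and discount β, the effective per-period discount factor is βp.
Grim-trigger IC: βp ≥ (29−14)/(29−2) = 5/9.
So p ≥ (5/9)/(7/10) = 50/63.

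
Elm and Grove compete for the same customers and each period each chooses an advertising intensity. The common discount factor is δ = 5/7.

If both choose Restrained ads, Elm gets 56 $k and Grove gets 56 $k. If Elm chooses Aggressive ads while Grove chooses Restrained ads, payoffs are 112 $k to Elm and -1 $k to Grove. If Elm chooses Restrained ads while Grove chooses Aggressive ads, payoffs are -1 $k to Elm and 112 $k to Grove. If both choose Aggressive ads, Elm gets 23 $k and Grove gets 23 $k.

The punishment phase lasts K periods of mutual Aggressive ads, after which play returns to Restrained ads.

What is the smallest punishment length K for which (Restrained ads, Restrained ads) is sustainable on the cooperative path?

4

No profitable deviation requires (56−23)(δ+…+δ^K) ≥ 112−56, i.e. δ+…+δ^K ≥ 56/33 ≈ 1.6970.
With δ = 5/7, the partial sums are K=1: 0.7143, K=2: 1.2245, K=3: 1.5889, K=4: 1.8492.
K = 4 is the first length at which the sum reaches 1.6970.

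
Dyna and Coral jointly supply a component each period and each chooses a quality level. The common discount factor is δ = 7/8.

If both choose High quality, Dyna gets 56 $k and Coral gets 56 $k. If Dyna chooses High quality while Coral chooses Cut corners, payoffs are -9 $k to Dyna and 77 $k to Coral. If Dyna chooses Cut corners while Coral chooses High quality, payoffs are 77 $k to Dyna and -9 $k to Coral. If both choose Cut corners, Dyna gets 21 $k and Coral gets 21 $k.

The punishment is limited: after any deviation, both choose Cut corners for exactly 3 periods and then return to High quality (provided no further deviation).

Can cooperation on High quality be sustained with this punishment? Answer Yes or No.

IC: δ+…+δ^3 ≥ (77−56)/(56−21) = 3/5.
At δ = 7/8: partial sum = 2.3105 ≥ 0.6000. Cooperation sustainable.

Yes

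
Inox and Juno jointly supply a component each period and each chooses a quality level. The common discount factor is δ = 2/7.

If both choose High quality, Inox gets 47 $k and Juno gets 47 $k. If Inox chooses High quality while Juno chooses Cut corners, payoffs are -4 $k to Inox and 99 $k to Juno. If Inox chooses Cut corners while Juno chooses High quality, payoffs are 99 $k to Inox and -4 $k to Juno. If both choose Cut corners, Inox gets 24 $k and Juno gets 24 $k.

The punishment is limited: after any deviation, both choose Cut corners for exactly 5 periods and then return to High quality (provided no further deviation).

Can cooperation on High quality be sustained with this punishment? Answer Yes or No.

No

Comparing payoff streams over the 6 periods until play realigns: cooperate → 47(1+δ+…+δ^5); deviate → 99 + 24(δ+…+δ^5).
Cooperation is sustained iff (47−24)(δ+…+δ^5) ≥ 99−47.
δ+…+δ^5 = 2/7·(1−(2/7)^5)/(1−2/7) = 0.3992, and (99−47)/(47−24) = 2.2609.
0.3992 < 2.2609, so cooperation is not sustainable.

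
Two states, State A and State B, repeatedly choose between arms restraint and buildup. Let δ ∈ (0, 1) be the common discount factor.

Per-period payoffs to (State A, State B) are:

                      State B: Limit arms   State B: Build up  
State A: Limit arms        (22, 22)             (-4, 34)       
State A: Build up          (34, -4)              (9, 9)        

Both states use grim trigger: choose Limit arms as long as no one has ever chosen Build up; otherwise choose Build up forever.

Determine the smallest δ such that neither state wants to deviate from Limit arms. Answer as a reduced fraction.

12/25

Under grim trigger the critical discount factor is (T−C)/(T−P) with T = 34, C = 22, P = 9.
δ* = (34−22)/(34−9) = 12/25.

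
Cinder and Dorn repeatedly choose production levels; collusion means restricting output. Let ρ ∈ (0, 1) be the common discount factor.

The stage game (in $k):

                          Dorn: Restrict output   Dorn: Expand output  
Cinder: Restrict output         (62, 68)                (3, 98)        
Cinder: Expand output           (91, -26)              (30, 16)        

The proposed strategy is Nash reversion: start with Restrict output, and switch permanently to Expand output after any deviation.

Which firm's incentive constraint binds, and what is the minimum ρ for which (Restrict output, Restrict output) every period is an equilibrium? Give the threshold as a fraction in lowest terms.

Cinder: cooperation gives 62 each period; deviation gives 91 once then 30 forever.
  62/(1−ρ) ≥ 91 + 30ρ/(1−ρ) ⇒ ρ ≥ 29/61.
Dorn: cooperation gives 68 each period; deviation gives 98 once then 16 forever.
  ρ ≥ 30/82 = 15/41.
Both must hold, so the binding constraint is Cinder's: ρ ≥ 29/61.

Cinder; ρ ≥ 29/61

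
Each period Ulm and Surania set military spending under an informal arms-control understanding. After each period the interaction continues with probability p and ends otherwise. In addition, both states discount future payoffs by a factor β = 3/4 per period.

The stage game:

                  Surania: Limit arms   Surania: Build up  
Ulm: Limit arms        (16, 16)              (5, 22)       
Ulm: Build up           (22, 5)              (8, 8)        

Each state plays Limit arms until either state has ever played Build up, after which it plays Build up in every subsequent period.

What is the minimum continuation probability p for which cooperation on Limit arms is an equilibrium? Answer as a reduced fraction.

Expected continuation weight on next period's payoff is β·p = 3/4·p, which plays the role of the discount factor.
Cooperation requires 3/4·p ≥ (22−16)/(22−8) = 3/7, hence p ≥ 4/7.

4/7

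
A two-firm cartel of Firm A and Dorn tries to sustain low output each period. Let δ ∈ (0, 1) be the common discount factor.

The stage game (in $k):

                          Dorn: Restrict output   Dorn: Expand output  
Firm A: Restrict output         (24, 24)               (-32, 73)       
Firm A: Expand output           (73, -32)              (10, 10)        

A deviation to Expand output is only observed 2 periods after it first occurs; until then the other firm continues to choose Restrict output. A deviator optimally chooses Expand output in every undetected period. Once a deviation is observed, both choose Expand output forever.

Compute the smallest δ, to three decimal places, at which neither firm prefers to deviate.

Deviating for the 2 undetected periods gains 73−24 = 49 per period over cooperation, then loses 24−10 = 14 per period forever once punishment starts.
Gain: 49(1 + δ + … + δ^1); loss: 14·δ^2/(1−δ).
No profitable deviation ⇔ 49(1−δ^2) ≤ 14·δ^2, i.e. δ^2 ≥ 49/(49+14) = 7/9.
Hence δ ≥ (7/9)^(1/2) ≈ 0.882.

0.882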